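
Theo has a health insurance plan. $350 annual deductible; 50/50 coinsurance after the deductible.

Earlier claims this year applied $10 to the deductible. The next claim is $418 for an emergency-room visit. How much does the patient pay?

$379

Deductible still to meet: $350 − $10 = $340.
The remaining $78 (= $418 − $340) moves to coinsurance.
Patient's 50% share of $78 is $39.
So the patient owes $340 + $39 = $379.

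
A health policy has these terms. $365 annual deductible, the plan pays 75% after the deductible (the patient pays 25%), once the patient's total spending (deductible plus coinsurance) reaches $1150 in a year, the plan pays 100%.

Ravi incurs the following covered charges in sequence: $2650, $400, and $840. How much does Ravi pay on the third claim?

#1 ($2650): $365 to deductible, leaving $2285; 25% of $2285 = $571.25. Patient owes $936.25 (running OOP $936.25).
#2 ($400): deductible met; 25% of $400 = $100. Patient pays $100; OOP now $1036.25.
#3 ($840): deductible already satisfied, so patient's share is 25% × $840 = $210. Adding that to $1036.25 gives $1246.25, past the $1150 cap; patient pays only $1150 − $1036.25 = $113.75.

$113.75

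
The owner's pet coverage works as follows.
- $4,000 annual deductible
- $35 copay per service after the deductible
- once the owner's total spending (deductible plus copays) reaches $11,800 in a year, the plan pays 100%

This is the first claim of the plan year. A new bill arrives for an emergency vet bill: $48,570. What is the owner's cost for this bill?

Nothing has been paid toward the $4,000 deductible, so the first $4,000 of this charge is applied there.
The remaining $44,570 (= $48,570 − $4,000) moves to the copay.
Copay on this service: $35.
So the owner owes $4,000 + $35 = $4,035 before any cap.
Cumulative spending $0 + $4,035 = $4,035 stays under the $11,800 maximum.

$4,035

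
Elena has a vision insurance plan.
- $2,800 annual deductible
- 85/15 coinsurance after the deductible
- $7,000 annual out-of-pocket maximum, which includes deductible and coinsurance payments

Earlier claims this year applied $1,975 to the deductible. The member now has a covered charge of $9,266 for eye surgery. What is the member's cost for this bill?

Remaining deductible: $2,800 − $1,975 = $825.
That leaves $9,266 − $825 = $8,441 for coinsurance.
Member's 15% share of $8,441 is $1,266.15.
So the member owes $825 + $1,266.15 = $2,091.15 before any cap.
Year-to-date out-of-pocket becomes $1,975 + $2,091.15 = $4,066.15, still under the $7,000 maximum, so no cap applies.

$2,091.15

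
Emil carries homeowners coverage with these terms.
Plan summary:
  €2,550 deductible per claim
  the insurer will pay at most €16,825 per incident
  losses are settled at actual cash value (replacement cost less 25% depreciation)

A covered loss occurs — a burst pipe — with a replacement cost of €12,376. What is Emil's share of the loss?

At 25% depreciation, ACV = €12,376 − €3,094 = €9,282.
Subtract the deductible: €9,282 − €2,550 = €6,732.
€6,732 ≤ €16,825, so the limit doesn't bind; insurer pays €6,732.
Homeowner's share is the uncovered remainder: €12,376 − €6,732 = €5,644.

€5,644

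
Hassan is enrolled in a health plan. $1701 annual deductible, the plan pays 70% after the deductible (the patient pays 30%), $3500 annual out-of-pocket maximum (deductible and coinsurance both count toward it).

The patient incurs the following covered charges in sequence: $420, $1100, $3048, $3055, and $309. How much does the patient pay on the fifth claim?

Claim 1 — $420: all of it applies to the deductible. Patient owes $420 (running OOP $420).
Claim 2 — $1100: all of it applies to the deductible. Cost to patient: $1100. OOP to date $1520.
Claim 3 — $3048: deductible takes $181, $2867 remains; patient's 30% is $860.10. Cost to patient: $1041.10. OOP to date $2561.10.
Claim 4 — $3055: 30% coinsurance on $3055 = $916.50. Patient owes $916.50 (running OOP $3477.60).
Claim 5 — $309: deductible met; 30% of $309 = $92.70. That would push OOP to $3570.30, over the $3500 cap, so patient pays $3500 − $3477.60 = $22.40.

$22.40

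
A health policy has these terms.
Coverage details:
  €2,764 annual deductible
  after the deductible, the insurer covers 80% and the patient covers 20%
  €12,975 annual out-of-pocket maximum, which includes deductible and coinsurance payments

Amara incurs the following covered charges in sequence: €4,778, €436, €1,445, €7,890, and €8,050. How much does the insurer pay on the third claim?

€1,156

Bill 1, €4,778: €2,764 finishes the deductible; €2,014 goes to coinsurance; patient's 20% is €402.80. Cost to patient: €3,166.80. OOP to date €3,166.80. Plan pays €4,778 − €3,166.80 = €1,611.20.
Bill 2, €436: deductible met; 20% of €436 = €87.20. Patient owes €87.20 (running OOP €3,254). Insurer: €436 − €87.20 = €348.80.
Bill 3, €1,445: deductible already satisfied, so patient's share is 20% × €1,445 = €289. Patient owes €289 (running OOP €3,543). Plan pays €1,445 − €289 = €1,156.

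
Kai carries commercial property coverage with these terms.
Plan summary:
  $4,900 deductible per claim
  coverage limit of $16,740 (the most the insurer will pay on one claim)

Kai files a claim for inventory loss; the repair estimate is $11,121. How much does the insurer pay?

$6,221

After the deductible, $11,121 − $4,900 = $6,221 remains.
$6,221 ≤ $16,740, so the limit doesn't bind; insurer pays $6,221.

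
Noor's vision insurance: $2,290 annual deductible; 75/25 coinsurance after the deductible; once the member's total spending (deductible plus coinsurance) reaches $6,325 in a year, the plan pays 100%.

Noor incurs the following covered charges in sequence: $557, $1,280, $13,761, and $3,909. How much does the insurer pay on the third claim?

Claim 1 — $557: entire amount goes to the deductible. Member pays $557; OOP now $557. Insurer: $557 − $557 = $0.
Claim 2 — $1,280: entire amount goes to the deductible. Member pays $1,280; OOP now $1,837. Plan pays $1,280 − $1,280 = $0.
Claim 3 — $13,761: deductible takes $453, $13,308 remains; coinsurance $13,308 × 25% = $3,327. Cost to member: $3,780. OOP to date $5,617. Insurer: $13,761 − $3,780 = $9,981.

$9,981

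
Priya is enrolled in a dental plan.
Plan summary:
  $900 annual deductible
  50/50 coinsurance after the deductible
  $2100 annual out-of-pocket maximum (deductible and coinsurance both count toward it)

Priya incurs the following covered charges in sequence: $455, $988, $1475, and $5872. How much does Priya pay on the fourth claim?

$191

#1 ($455): fully absorbed by the deductible. Cost to patient: $455. OOP to date $455.
#2 ($988): $445 finishes the deductible; $543 goes to coinsurance; patient's 50% is $271.50. Cost to patient: $716.50. OOP to date $1171.50.
#3 ($1475): 50% coinsurance on $1475 = $737.50. Patient pays $737.50; OOP now $1909.
#4 ($5872): deductible already satisfied, so patient's share is 50% × $5872 = $2936. Adding that to $1909 gives $4845, past the $2100 cap; patient pays only $2100 − $1909 = $191.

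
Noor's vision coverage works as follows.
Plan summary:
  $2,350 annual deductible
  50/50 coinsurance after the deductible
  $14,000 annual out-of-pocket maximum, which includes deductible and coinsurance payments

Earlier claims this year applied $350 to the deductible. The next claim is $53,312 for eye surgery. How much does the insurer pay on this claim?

Deductible still to meet: $2,350 − $350 = $2,000.
The remaining $51,312 (= $53,312 − $2,000) moves to coinsurance.
Coinsurance: $51,312 × 50% = $25,656.
That puts the member's cost at $2,000 + $25,656 = $27,656 before any cap.
Year-to-date out-of-pocket would reach $350 + $27,656 = $28,006, above the $14,000 maximum, so the member pays only $14,000 − $350 = $13,650.
Insurer pays the balance: $53,312 − $13,650 = $39,662.

$39,662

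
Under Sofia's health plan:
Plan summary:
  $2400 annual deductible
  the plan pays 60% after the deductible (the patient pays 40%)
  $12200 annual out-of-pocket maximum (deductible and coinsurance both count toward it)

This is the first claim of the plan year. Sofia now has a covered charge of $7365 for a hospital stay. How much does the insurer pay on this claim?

$2979

Nothing has been paid toward the $2400 deductible, so the first $2400 of this charge is applied there.
That leaves $7365 − $2400 = $4965 for coinsurance.
40% of $4965 = $1986 falls to the patient.
So the patient owes $2400 + $1986 = $4386 before any cap.
Cumulative spending $0 + $4386 = $4386 stays under the $12200 maximum.
The insurer covers the remainder: $7365 − $4386 = $2979.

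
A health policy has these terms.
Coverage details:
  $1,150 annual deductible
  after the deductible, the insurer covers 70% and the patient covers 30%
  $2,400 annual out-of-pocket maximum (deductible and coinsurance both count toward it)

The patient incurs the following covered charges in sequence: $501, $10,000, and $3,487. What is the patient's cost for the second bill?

$1,899

Bill 1, $501: entire amount goes to the deductible. Patient owes $501 (running OOP $501).
Bill 2, $10,000: $649 to deductible, leaving $9,351; 30% of $9,351 = $2,805.30. Deductible plus coinsurance: $649 + $2,805.30 = $3,454.30. That would push OOP to $3,955.30, over the $2,400 cap, so patient pays $2,400 − $501 = $1,899.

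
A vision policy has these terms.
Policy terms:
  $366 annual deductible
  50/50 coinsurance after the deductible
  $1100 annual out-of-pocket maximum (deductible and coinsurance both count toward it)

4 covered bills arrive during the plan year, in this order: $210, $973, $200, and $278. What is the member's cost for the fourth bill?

#1 ($210): fully absorbed by the deductible. Cost to member: $210. OOP to date $210.
#2 ($973): deductible takes $156, $817 remains; coinsurance $817 × 50% = $408.50. Member owes $564.50 (running OOP $774.50).
#3 ($200): deductible already satisfied, so member's share is 50% × $200 = $100. Member pays $100; OOP now $874.50.
#4 ($278): 50% coinsurance on $278 = $139. Cost to member: $139. OOP to date $1013.50.

$139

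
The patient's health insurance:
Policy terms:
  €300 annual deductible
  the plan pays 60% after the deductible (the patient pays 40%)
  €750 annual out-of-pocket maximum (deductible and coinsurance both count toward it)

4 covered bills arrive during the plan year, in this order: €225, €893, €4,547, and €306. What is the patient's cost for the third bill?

#1 (€225): fully absorbed by the deductible. Patient owes €225 (running OOP €225).
#2 (€893): €75 to deductible, leaving €818; coinsurance €818 × 40% = €327.20. Patient pays €402.20; OOP now €627.20.
#3 (€4,547): 40% coinsurance on €4,547 = €1,818.80. That would push OOP to €2,446, over the €750 cap, so patient pays €750 − €627.20 = €122.80.

€122.80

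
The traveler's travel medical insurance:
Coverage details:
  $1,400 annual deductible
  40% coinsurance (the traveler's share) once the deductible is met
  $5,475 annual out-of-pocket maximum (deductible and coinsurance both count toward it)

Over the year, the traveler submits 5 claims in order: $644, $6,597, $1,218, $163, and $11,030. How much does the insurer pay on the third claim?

Claim 1 — $644: fully absorbed by the deductible. Traveler pays $644; OOP now $644. Insurer: $644 − $644 = $0.
Claim 2 — $6,597: deductible takes $756, $5,841 remains; 40% of $5,841 = $2,336.40. Cost to traveler: $3,092.40. OOP to date $3,736.40. Plan pays $6,597 − $3,092.40 = $3,504.60.
Claim 3 — $1,218: 40% coinsurance on $1,218 = $487.20. Cost to traveler: $487.20. OOP to date $4,223.60. Plan pays $1,218 − $487.20 = $730.80.

$730.80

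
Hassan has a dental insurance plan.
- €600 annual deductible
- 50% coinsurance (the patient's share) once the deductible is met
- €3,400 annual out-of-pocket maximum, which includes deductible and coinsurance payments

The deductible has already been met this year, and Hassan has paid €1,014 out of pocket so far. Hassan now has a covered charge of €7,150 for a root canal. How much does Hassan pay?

With the deductible met, the entire €7,150 is subject to coinsurance.
Coinsurance: €7,150 × 50% = €3,575.
Adding €3,575 to the €1,014 already spent would give €4,589, which exceeds the €3,400 cap; the patient pays just €3,400 − €1,014 = €2,386.

€2,386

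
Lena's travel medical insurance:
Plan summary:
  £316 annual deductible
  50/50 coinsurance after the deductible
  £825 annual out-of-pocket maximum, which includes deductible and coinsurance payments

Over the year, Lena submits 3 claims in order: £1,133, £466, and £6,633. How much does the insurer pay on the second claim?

Claim 1 (£1,133): £316 to deductible, leaving £817; coinsurance £817 × 50% = £408.50. Traveler owes £724.50 (running OOP £724.50). Plan pays £1,133 − £724.50 = £408.50.
Claim 2 (£466): 50% coinsurance on £466 = £233. OOP would hit £957.50 > £825, so the cap limits the traveler to £825 − £724.50 = £100.50. Plan pays £466 − £100.50 = £365.50.

£365.50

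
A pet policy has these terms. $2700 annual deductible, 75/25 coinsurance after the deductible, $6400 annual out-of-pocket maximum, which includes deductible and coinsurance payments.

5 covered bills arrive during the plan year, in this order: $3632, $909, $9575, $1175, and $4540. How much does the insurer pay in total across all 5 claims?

$13431

Claim 1 ($3632): deductible takes $2700, $932 remains; owner's 25% is $233. Cost to owner: $2933. OOP to date $2933. Insurer: $3632 − $2933 = $699.
Claim 2 ($909): 25% coinsurance on $909 = $227.25. Owner pays $227.25; OOP now $3160.25. Plan pays $909 − $227.25 = $681.75.
Claim 3 ($9575): 25% coinsurance on $9575 = $2393.75. Owner pays $2393.75; OOP now $5554. Insurer: $9575 − $2393.75 = $7181.25.
Claim 4 ($1175): deductible already satisfied, so owner's share is 25% × $1175 = $293.75. Owner pays $293.75; OOP now $5847.75. Insurer: $1175 − $293.75 = $881.25.
Claim 5 ($4540): deductible already satisfied, so owner's share is 25% × $4540 = $1135. OOP would hit $6982.75 > $6400, so the cap limits the owner to $6400 − $5847.75 = $552.25. Plan pays $4540 − $552.25 = $3987.75.
Insurer total: $699 + $681.75 + $7181.25 + $881.25 + $3987.75 = $13431.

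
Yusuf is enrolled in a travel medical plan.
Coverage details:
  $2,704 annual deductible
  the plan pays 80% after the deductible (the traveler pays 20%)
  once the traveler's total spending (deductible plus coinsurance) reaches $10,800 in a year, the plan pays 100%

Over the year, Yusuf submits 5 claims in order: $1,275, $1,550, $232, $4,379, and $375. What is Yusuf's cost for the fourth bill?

$875.80

#1 ($1,275): entire amount goes to the deductible. Traveler pays $1,275; OOP now $1,275.
#2 ($1,550): $1,429 finishes the deductible; $121 goes to coinsurance; traveler's 20% is $24.20. Cost to traveler: $1,453.20. OOP to date $2,728.20.
#3 ($232): deductible met; 20% of $232 = $46.40. Traveler pays $46.40; OOP now $2,774.60.
#4 ($4,379): 20% coinsurance on $4,379 = $875.80. Cost to traveler: $875.80. OOP to date $3,650.40.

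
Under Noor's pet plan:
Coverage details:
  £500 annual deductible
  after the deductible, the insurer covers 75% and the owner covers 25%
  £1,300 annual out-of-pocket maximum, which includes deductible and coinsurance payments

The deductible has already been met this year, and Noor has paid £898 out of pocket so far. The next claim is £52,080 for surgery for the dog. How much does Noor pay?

The deductible is already satisfied, so the full bill goes to coinsurance.
Coinsurance: £52,080 × 25% = £13,020.
That would bring total out-of-pocket to £13,918, past the £1,300 cap. The owner is capped at £1,300 − £898 = £402 on this claim.

£402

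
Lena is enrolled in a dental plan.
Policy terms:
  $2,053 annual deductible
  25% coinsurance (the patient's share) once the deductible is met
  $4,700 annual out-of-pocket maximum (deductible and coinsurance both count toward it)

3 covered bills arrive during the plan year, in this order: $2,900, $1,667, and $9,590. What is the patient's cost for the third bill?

$2,018.50

Claim 1 ($2,900): $2,053 to deductible, leaving $847; coinsurance $847 × 25% = $211.75. Cost to patient: $2,264.75. OOP to date $2,264.75.
Claim 2 ($1,667): 25% coinsurance on $1,667 = $416.75. Patient owes $416.75 (running OOP $2,681.50).
Claim 3 ($9,590): 25% coinsurance on $9,590 = $2,397.50. Adding that to $2,681.50 gives $5,079, past the $4,700 cap; patient pays only $4,700 − $2,681.50 = $2,018.50.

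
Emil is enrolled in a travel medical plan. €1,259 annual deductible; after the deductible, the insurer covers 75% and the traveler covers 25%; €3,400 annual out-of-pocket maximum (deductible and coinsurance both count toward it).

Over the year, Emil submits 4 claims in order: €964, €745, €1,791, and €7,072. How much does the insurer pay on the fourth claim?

Claim 1 (€964): fully absorbed by the deductible. Cost to traveler: €964. OOP to date €964. Plan pays €964 − €964 = €0.
Claim 2 (€745): deductible takes €295, €450 remains; traveler's 25% is €112.50. Traveler owes €407.50 (running OOP €1,371.50). Insurer: €745 − €407.50 = €337.50.
Claim 3 (€1,791): deductible already satisfied, so traveler's share is 25% × €1,791 = €447.75. Cost to traveler: €447.75. OOP to date €1,819.25. Insurer: €1,791 − €447.75 = €1,343.25.
Claim 4 (€7,072): deductible met; 25% of €7,072 = €1,768. OOP would hit €3,587.25 > €3,400, so the cap limits the traveler to €3,400 − €1,819.25 = €1,580.75. Plan pays €7,072 − €1,580.75 = €5,491.25.

€5,491.25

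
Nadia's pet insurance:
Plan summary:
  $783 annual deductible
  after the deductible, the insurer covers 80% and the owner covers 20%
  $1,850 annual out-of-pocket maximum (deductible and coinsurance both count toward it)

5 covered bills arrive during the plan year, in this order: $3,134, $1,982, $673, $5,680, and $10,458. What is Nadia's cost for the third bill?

Claim 1 ($3,134): $783 to deductible, leaving $2,351; coinsurance $2,351 × 20% = $470.20. Owner pays $1,253.20; OOP now $1,253.20.
Claim 2 ($1,982): deductible met; 20% of $1,982 = $396.40. Owner pays $396.40; OOP now $1,649.60.
Claim 3 ($673): deductible already satisfied, so owner's share is 20% × $673 = $134.60. Owner owes $134.60 (running OOP $1,784.20).

$134.60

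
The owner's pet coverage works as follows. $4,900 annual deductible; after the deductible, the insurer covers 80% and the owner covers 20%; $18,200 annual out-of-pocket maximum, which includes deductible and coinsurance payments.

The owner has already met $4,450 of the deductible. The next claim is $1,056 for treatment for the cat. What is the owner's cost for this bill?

$571.20

$4,450 of the $4,900 deductible is already met, leaving $450.
The remaining $606 (= $1,056 − $450) moves to coinsurance.
Coinsurance: $606 × 20% = $121.20.
So the owner owes $450 + $121.20 = $571.20 before any cap.
Total out-of-pocket so far would be $4,450 + $571.20 = $5,021.20, below the $18,200 cap — no reduction.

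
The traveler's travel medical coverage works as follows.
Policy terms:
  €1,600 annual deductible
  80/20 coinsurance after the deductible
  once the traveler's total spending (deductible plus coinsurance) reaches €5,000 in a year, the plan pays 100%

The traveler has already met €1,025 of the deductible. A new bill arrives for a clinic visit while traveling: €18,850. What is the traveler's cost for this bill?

€3,975

€1,025 of the €1,600 deductible is already met, leaving €575.
That leaves €18,850 − €575 = €18,275 for coinsurance.
Traveler's 20% share of €18,275 is €3,655.
That puts the traveler's cost at €575 + €3,655 = €4,230 before any cap.
Year-to-date out-of-pocket would reach €1,025 + €4,230 = €5,255, above the €5,000 maximum, so the traveler pays only €5,000 − €1,025 = €3,975.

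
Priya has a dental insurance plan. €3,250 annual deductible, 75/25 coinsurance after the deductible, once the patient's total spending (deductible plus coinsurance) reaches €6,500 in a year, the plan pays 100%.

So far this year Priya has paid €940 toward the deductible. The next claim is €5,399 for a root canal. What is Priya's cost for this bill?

€3,082.25

€940 of the €3,250 deductible is already met, leaving €2,310.
The remaining €3,089 (= €5,399 − €2,310) moves to coinsurance.
Patient's 25% share of €3,089 is €772.25.
So the patient owes €2,310 + €772.25 = €3,082.25 before any cap.
Year-to-date out-of-pocket becomes €940 + €3,082.25 = €4,022.25, still under the €6,500 maximum, so no cap applies.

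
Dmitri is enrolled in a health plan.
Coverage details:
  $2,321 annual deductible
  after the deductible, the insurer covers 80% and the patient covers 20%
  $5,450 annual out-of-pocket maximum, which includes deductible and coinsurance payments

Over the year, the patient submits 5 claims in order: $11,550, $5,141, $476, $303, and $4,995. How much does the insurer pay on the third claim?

$380.80

Bill 1, $11,550: $2,321 finishes the deductible; $9,229 goes to coinsurance; 20% of $9,229 = $1,845.80. Cost to patient: $4,166.80. OOP to date $4,166.80. Plan pays $11,550 − $4,166.80 = $7,383.20.
Bill 2, $5,141: 20% coinsurance on $5,141 = $1,028.20. Patient pays $1,028.20; OOP now $5,195. Insurer: $5,141 − $1,028.20 = $4,112.80.
Bill 3, $476: deductible met; 20% of $476 = $95.20. Cost to patient: $95.20. OOP to date $5,290.20. Plan pays $476 − $95.20 = $380.80.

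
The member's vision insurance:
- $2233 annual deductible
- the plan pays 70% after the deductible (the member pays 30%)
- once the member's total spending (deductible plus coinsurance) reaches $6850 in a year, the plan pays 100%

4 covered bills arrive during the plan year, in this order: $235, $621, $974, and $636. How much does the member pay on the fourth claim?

$472.90

#1 ($235): fully absorbed by the deductible. Member owes $235 (running OOP $235).
#2 ($621): fully absorbed by the deductible. Member pays $621; OOP now $856.
#3 ($974): fully absorbed by the deductible. Member owes $974 (running OOP $1830).
#4 ($636): $403 finishes the deductible; $233 goes to coinsurance; 30% of $233 = $69.90. Member owes $472.90 (running OOP $2302.90).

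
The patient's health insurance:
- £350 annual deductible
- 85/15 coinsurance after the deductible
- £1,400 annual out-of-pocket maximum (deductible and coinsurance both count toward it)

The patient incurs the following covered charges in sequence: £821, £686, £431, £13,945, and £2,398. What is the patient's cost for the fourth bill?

£811.80

Claim 1 (£821): deductible takes £350, £471 remains; 15% of £471 = £70.65. Cost to patient: £420.65. OOP to date £420.65.
Claim 2 (£686): deductible already satisfied, so patient's share is 15% × £686 = £102.90. Patient owes £102.90 (running OOP £523.55).
Claim 3 (£431): deductible already satisfied, so patient's share is 15% × £431 = £64.65. Patient owes £64.65 (running OOP £588.20).
Claim 4 (£13,945): 15% coinsurance on £13,945 = £2,091.75. That would push OOP to £2,679.95, over the £1,400 cap, so patient pays £1,400 − £588.20 = £811.80.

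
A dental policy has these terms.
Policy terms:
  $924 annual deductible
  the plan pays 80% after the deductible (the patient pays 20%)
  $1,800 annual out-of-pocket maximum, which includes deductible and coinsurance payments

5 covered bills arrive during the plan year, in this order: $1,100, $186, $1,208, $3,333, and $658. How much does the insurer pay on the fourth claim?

Claim 1 ($1,100): $924 finishes the deductible; $176 goes to coinsurance; 20% of $176 = $35.20. Cost to patient: $959.20. OOP to date $959.20. Plan pays $1,100 − $959.20 = $140.80.
Claim 2 ($186): deductible already satisfied, so patient's share is 20% × $186 = $37.20. Patient pays $37.20; OOP now $996.40. Plan pays $186 − $37.20 = $148.80.
Claim 3 ($1,208): deductible already satisfied, so patient's share is 20% × $1,208 = $241.60. Patient owes $241.60 (running OOP $1,238). Plan pays $1,208 − $241.60 = $966.40.
Claim 4 ($3,333): deductible already satisfied, so patient's share is 20% × $3,333 = $666.60. OOP would hit $1,904.60 > $1,800, so the cap limits the patient to $1,800 − $1,238 = $562. Plan pays $3,333 − $562 = $2,771.

$2,771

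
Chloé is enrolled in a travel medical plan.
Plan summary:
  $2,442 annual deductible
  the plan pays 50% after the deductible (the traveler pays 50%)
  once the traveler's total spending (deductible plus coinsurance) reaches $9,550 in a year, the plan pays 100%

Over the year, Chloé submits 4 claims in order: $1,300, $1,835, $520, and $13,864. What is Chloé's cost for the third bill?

$260

Claim 1 ($1,300): entire amount goes to the deductible. Cost to traveler: $1,300. OOP to date $1,300.
Claim 2 ($1,835): $1,142 to deductible, leaving $693; traveler's 50% is $346.50. Traveler owes $1,488.50 (running OOP $2,788.50).
Claim 3 ($520): deductible met; 50% of $520 = $260. Traveler owes $260 (running OOP $3,048.50).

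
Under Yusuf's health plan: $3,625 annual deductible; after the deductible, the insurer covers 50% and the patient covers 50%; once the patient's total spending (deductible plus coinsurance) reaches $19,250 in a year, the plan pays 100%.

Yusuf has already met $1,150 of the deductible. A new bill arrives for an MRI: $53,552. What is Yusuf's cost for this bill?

Deductible still to meet: $3,625 − $1,150 = $2,475.
That leaves $53,552 − $2,475 = $51,077 for coinsurance.
Patient's 50% share of $51,077 is $25,538.50.
So the patient owes $2,475 + $25,538.50 = $28,013.50 before any cap.
That would bring total out-of-pocket to $29,163.50, past the $19,250 cap. The patient is capped at $19,250 − $1,150 = $18,100 on this claim.

$18,100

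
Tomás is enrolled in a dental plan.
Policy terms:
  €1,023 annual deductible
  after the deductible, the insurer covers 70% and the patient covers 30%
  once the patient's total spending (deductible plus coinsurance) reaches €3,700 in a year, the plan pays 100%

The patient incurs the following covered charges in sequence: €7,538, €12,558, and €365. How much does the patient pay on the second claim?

Bill 1, €7,538: €1,023 finishes the deductible; €6,515 goes to coinsurance; patient's 30% is €1,954.50. Cost to patient: €2,977.50. OOP to date €2,977.50.
Bill 2, €12,558: 30% coinsurance on €12,558 = €3,767.40. OOP would hit €6,744.90 > €3,700, so the cap limits the patient to €3,700 − €2,977.50 = €722.50.

€722.50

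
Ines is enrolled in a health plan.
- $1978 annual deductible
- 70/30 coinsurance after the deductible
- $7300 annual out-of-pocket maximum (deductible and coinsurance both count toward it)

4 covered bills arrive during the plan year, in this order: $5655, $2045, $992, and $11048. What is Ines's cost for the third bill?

$297.60

#1 ($5655): deductible takes $1978, $3677 remains; 30% of $3677 = $1103.10. Cost to patient: $3081.10. OOP to date $3081.10.
#2 ($2045): 30% coinsurance on $2045 = $613.50. Patient pays $613.50; OOP now $3694.60.
#3 ($992): deductible already satisfied, so patient's share is 30% × $992 = $297.60. Cost to patient: $297.60. OOP to date $3992.20.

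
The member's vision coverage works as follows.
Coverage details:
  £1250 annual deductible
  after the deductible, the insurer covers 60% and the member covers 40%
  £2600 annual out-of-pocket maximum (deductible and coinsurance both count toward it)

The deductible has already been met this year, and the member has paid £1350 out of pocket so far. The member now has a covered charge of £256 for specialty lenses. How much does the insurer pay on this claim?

£153.60

With the deductible met, the entire £256 is subject to coinsurance.
Coinsurance: £256 × 40% = £102.40.
Total out-of-pocket so far would be £1350 + £102.40 = £1452.40, below the £2600 cap — no reduction.
The insurer covers the remainder: £256 − £102.40 = £153.60.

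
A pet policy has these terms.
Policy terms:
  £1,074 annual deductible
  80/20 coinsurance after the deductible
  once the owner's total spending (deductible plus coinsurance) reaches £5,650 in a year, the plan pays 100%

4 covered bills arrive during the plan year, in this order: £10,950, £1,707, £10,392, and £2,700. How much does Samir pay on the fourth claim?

Bill 1, £10,950: £1,074 to deductible, leaving £9,876; owner's 20% is £1,975.20. Owner pays £3,049.20; OOP now £3,049.20.
Bill 2, £1,707: deductible already satisfied, so owner's share is 20% × £1,707 = £341.40. Cost to owner: £341.40. OOP to date £3,390.60.
Bill 3, £10,392: deductible already satisfied, so owner's share is 20% × £10,392 = £2,078.40. Owner owes £2,078.40 (running OOP £5,469).
Bill 4, £2,700: deductible met; 20% of £2,700 = £540. That would push OOP to £6,009, over the £5,650 cap, so owner pays £5,650 − £5,469 = £181.

£181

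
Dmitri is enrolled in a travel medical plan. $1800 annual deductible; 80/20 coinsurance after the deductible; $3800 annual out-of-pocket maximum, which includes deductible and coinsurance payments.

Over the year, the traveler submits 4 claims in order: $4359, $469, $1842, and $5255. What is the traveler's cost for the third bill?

$368.40

Claim 1 ($4359): deductible takes $1800, $2559 remains; 20% of $2559 = $511.80. Traveler owes $2311.80 (running OOP $2311.80).
Claim 2 ($469): 20% coinsurance on $469 = $93.80. Cost to traveler: $93.80. OOP to date $2405.60.
Claim 3 ($1842): deductible already satisfied, so traveler's share is 20% × $1842 = $368.40. Traveler pays $368.40; OOP now $2774.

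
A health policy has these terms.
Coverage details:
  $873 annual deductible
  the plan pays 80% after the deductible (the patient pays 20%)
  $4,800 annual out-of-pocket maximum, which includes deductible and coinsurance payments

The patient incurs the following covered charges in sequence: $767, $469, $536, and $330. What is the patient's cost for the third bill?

Claim 1 — $767: fully absorbed by the deductible. Patient owes $767 (running OOP $767).
Claim 2 — $469: deductible takes $106, $363 remains; coinsurance $363 × 20% = $72.60. Patient pays $178.60; OOP now $945.60.
Claim 3 — $536: deductible already satisfied, so patient's share is 20% × $536 = $107.20. Cost to patient: $107.20. OOP to date $1,052.80.

$107.20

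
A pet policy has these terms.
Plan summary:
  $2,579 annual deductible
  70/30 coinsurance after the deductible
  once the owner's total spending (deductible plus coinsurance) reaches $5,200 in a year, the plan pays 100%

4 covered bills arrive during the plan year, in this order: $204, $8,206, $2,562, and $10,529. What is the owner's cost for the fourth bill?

$103.10

Claim 1 — $204: all of it applies to the deductible. Owner pays $204; OOP now $204.
Claim 2 — $8,206: $2,375 finishes the deductible; $5,831 goes to coinsurance; coinsurance $5,831 × 30% = $1,749.30. Owner pays $4,124.30; OOP now $4,328.30.
Claim 3 — $2,562: 30% coinsurance on $2,562 = $768.60. Owner pays $768.60; OOP now $5,096.90.
Claim 4 — $10,529: deductible met; 30% of $10,529 = $3,158.70. OOP would hit $8,255.60 > $5,200, so the cap limits the owner to $5,200 − $5,096.90 = $103.10.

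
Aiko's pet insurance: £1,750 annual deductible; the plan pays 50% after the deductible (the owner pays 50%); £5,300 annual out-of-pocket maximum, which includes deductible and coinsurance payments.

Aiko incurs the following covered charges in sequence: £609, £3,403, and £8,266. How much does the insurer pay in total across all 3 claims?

£6,978

Bill 1, £609: all of it applies to the deductible. Owner owes £609 (running OOP £609). Insurer: £609 − £609 = £0.
Bill 2, £3,403: deductible takes £1,141, £2,262 remains; 50% of £2,262 = £1,131. Owner pays £2,272; OOP now £2,881. Insurer: £3,403 − £2,272 = £1,131.
Bill 3, £8,266: deductible already satisfied, so owner's share is 50% × £8,266 = £4,133. OOP would hit £7,014 > £5,300, so the cap limits the owner to £5,300 − £2,881 = £2,419. Insurer: £8,266 − £2,419 = £5,847.
Insurer total = bills − owner's total = £12,278 − £5,300 = £6,978.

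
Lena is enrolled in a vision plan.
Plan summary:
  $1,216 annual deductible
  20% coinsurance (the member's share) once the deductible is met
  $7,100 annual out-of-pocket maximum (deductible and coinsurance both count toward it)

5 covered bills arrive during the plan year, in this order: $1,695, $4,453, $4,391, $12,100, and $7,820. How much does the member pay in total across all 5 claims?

#1 ($1,695): deductible takes $1,216, $479 remains; 20% of $479 = $95.80. Member pays $1,311.80; OOP now $1,311.80.
#2 ($4,453): deductible met; 20% of $4,453 = $890.60. Member pays $890.60; OOP now $2,202.40.
#3 ($4,391): 20% coinsurance on $4,391 = $878.20. Cost to member: $878.20. OOP to date $3,080.60.
#4 ($12,100): deductible already satisfied, so member's share is 20% × $12,100 = $2,420. Member owes $2,420 (running OOP $5,500.60).
#5 ($7,820): 20% coinsurance on $7,820 = $1,564. Member pays $1,564; OOP now $7,064.60.
Summing the member's payments: $1,311.80 + $890.60 + $878.20 + $2,420 + $1,564 = $7,064.60.

$7,064.60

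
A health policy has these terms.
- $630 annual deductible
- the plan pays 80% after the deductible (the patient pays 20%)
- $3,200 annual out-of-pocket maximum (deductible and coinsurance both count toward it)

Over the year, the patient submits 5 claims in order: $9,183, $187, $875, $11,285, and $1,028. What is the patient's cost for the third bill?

$175

Claim 1 — $9,183: deductible takes $630, $8,553 remains; 20% of $8,553 = $1,710.60. Patient owes $2,340.60 (running OOP $2,340.60).
Claim 2 — $187: 20% coinsurance on $187 = $37.40. Cost to patient: $37.40. OOP to date $2,378.
Claim 3 — $875: deductible already satisfied, so patient's share is 20% × $875 = $175. Cost to patient: $175. OOP to date $2,553.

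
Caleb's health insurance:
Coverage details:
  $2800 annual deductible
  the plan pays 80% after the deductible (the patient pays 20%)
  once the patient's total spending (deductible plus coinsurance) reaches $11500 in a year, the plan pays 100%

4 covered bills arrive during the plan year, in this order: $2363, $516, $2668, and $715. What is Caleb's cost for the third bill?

$533.60

Claim 1 ($2363): all of it applies to the deductible. Cost to patient: $2363. OOP to date $2363.
Claim 2 ($516): $437 finishes the deductible; $79 goes to coinsurance; patient's 20% is $15.80. Patient pays $452.80; OOP now $2815.80.
Claim 3 ($2668): 20% coinsurance on $2668 = $533.60. Patient owes $533.60 (running OOP $3349.40).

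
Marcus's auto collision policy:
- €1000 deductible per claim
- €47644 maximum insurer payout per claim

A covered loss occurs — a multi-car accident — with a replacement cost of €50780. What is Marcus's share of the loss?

After the deductible, €50780 − €1000 = €49780 remains.
Since €49780 > €47644, the payout is capped at €47644.
Driver's share is the uncovered remainder: €50780 − €47644 = €3136.

€3136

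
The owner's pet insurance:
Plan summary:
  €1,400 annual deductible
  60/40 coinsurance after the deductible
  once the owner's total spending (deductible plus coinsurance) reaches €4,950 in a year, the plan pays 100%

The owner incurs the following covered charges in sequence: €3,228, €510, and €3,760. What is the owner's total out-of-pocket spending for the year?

Claim 1 (€3,228): €1,400 finishes the deductible; €1,828 goes to coinsurance; coinsurance €1,828 × 40% = €731.20. Owner pays €2,131.20; OOP now €2,131.20.
Claim 2 (€510): deductible already satisfied, so owner's share is 40% × €510 = €204. Owner pays €204; OOP now €2,335.20.
Claim 3 (€3,760): 40% coinsurance on €3,760 = €1,504. Owner pays €1,504; OOP now €3,839.20.
Summing the owner's payments: €2,131.20 + €204 + €1,504 = €3,839.20.

€3,839.20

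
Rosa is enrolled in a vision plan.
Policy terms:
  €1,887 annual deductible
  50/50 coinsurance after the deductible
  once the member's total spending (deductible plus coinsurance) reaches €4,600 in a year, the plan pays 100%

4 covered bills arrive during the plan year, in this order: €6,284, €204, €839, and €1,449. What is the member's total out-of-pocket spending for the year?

€4,600

Claim 1 — €6,284: €1,887 to deductible, leaving €4,397; 50% of €4,397 = €2,198.50. Member pays €4,085.50; OOP now €4,085.50.
Claim 2 — €204: deductible met; 50% of €204 = €102. Cost to member: €102. OOP to date €4,187.50.
Claim 3 — €839: deductible met; 50% of €839 = €419.50. That would push OOP to €4,607, over the €4,600 cap, so member pays €4,600 − €4,187.50 = €412.50.
Claim 4 — €1,449: deductible met; 50% of €1,449 = €724.50. Adding that to €4,600 gives €5,324.50, past the €4,600 cap; member pays only €4,600 − €4,600 = €0.
Total paid by the member: €4,085.50 + €102 + €412.50 + €0 = €4,600.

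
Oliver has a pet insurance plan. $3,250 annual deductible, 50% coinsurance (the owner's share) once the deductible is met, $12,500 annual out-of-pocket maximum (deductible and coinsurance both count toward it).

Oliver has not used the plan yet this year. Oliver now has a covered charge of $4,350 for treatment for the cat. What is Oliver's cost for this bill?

The full $3,250 deductible is still open; $3,250 of this bill applies to it.
The remaining $1,100 (= $4,350 − $3,250) moves to coinsurance.
50% of $1,100 = $550 falls to the owner.
That puts the owner's cost at $3,250 + $550 = $3,800 before any cap.
Total out-of-pocket so far would be $0 + $3,800 = $3,800, below the $12,500 cap — no reduction.

$3,800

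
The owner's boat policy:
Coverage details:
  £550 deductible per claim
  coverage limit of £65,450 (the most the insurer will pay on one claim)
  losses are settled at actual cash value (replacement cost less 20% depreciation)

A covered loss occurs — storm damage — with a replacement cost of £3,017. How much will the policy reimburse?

Depreciate 20%: the covered value is £3,017 × 0.8 = £2,413.60.
After the deductible, £2,413.60 − £550 = £1,863.60 remains.
That's under the £65,450 cap, so the insurer reimburses the full £1,863.60.

£1,863.60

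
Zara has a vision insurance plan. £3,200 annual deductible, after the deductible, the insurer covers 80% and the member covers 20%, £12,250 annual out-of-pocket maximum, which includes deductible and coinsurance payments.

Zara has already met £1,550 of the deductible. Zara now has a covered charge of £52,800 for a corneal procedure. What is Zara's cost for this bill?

Remaining deductible: £3,200 − £1,550 = £1,650.
That leaves £52,800 − £1,650 = £51,150 for coinsurance.
20% of £51,150 = £10,230 falls to the member.
That puts the member's cost at £1,650 + £10,230 = £11,880 before any cap.
Adding £11,880 to the £1,550 already spent would give £13,430, which exceeds the £12,250 cap; the member pays just £12,250 − £1,550 = £10,700.

£10,700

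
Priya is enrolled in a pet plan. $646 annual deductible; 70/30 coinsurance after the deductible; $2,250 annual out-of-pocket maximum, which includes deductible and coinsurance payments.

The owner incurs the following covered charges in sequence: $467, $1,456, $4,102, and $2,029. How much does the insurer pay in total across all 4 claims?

Claim 1 — $467: fully absorbed by the deductible. Owner pays $467; OOP now $467. Insurer: $467 − $467 = $0.
Claim 2 — $1,456: $179 to deductible, leaving $1,277; owner's 30% is $383.10. Owner owes $562.10 (running OOP $1,029.10). Insurer: $1,456 − $562.10 = $893.90.
Claim 3 — $4,102: 30% coinsurance on $4,102 = $1,230.60. That would push OOP to $2,259.70, over the $2,250 cap, so owner pays $2,250 − $1,029.10 = $1,220.90. Insurer: $4,102 − $1,220.90 = $2,881.10.
Claim 4 — $2,029: deductible already satisfied, so owner's share is 30% × $2,029 = $608.70. Adding that to $2,250 gives $2,858.70, past the $2,250 cap; owner pays only $2,250 − $2,250 = $0. Plan pays $2,029 − $0 = $2,029.
Insurer total: $0 + $893.90 + $2,881.10 + $2,029 = $5,804.

$5,804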